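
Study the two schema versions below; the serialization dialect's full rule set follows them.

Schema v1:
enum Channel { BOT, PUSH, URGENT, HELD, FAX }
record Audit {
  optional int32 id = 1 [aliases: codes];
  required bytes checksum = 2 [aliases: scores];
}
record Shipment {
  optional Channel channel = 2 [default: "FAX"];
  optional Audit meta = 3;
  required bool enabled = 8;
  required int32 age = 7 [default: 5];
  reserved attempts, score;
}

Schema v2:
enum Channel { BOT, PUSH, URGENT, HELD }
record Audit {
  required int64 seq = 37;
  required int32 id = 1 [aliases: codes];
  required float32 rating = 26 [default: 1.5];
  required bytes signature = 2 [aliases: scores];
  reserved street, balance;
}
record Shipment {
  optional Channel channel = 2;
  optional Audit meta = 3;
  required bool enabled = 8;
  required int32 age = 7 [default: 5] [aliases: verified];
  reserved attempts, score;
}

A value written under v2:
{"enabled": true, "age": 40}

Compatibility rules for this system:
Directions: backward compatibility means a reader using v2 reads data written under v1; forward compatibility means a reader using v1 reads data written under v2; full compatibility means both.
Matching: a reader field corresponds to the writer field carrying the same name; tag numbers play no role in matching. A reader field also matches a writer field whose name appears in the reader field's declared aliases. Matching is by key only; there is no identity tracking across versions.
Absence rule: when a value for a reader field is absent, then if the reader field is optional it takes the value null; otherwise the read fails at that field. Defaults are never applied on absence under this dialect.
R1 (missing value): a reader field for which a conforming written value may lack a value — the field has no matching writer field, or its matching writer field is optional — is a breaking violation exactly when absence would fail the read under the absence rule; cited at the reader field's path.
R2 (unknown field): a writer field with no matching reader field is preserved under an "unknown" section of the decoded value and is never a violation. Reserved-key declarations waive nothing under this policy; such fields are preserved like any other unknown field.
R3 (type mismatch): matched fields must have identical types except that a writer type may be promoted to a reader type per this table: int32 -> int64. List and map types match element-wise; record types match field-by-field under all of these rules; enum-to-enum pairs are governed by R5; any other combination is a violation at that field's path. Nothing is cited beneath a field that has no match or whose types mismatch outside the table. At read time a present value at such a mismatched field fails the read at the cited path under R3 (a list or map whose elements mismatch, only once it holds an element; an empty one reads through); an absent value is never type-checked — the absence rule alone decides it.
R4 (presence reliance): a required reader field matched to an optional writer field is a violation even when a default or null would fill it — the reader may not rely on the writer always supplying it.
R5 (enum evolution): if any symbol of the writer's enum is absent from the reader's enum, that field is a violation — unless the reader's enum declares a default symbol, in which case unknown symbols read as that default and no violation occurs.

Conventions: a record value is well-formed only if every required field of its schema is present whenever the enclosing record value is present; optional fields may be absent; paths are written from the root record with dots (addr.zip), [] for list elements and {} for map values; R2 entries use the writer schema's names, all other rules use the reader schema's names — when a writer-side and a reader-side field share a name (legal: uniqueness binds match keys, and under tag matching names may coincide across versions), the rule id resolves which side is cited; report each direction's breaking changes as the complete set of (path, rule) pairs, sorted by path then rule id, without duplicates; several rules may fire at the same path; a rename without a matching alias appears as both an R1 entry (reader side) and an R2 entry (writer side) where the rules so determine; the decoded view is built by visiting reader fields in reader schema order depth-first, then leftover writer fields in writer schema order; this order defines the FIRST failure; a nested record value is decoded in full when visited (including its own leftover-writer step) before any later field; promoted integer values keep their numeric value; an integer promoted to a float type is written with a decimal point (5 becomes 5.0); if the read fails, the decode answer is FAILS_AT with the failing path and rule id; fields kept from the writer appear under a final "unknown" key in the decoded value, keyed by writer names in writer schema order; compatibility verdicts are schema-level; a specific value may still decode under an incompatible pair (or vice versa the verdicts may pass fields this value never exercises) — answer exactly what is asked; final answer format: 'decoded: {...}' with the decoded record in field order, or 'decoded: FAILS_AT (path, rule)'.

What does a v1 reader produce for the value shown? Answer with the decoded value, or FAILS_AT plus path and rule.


decoded: {"channel": null, "meta": null, "enabled": true, "age": 40}

each type pair in Shipment: writer, then reader
decode (reader v1):
  channel := null (not supplied -> null)
  meta := null (not supplied -> null)
  enabled := true
  age := 40
  => decoded: {"channel": null, "meta": null, "enabled": true, "age": 40}
diffs on Shipment not affecting the asked answer:
  field id in record Audit: optional changed to required -> affects the rule determinations only; this particular Shipment value decodes identically
  renamed field checksum to signature in record Audit -> affects the rule determinations only; this particular Shipment value decodes identically
  added field rating to record Audit: required float32, tag 26, default 1.5 (in v2 it sits immediately before signature) -> affects the rule determinations only; this particular Shipment value decodes identically
  enum Channel (field channel in record Shipment): symbol FAX removed (the field default referencing it is cleared) -> affects the rule determinations only; this particular Shipment value decodes identically
  added field seq to record Audit: required int64, tag 37 (in v2 it sits immediately before id) -> affects the rule determinations only; this particular Shipment value decodes identically


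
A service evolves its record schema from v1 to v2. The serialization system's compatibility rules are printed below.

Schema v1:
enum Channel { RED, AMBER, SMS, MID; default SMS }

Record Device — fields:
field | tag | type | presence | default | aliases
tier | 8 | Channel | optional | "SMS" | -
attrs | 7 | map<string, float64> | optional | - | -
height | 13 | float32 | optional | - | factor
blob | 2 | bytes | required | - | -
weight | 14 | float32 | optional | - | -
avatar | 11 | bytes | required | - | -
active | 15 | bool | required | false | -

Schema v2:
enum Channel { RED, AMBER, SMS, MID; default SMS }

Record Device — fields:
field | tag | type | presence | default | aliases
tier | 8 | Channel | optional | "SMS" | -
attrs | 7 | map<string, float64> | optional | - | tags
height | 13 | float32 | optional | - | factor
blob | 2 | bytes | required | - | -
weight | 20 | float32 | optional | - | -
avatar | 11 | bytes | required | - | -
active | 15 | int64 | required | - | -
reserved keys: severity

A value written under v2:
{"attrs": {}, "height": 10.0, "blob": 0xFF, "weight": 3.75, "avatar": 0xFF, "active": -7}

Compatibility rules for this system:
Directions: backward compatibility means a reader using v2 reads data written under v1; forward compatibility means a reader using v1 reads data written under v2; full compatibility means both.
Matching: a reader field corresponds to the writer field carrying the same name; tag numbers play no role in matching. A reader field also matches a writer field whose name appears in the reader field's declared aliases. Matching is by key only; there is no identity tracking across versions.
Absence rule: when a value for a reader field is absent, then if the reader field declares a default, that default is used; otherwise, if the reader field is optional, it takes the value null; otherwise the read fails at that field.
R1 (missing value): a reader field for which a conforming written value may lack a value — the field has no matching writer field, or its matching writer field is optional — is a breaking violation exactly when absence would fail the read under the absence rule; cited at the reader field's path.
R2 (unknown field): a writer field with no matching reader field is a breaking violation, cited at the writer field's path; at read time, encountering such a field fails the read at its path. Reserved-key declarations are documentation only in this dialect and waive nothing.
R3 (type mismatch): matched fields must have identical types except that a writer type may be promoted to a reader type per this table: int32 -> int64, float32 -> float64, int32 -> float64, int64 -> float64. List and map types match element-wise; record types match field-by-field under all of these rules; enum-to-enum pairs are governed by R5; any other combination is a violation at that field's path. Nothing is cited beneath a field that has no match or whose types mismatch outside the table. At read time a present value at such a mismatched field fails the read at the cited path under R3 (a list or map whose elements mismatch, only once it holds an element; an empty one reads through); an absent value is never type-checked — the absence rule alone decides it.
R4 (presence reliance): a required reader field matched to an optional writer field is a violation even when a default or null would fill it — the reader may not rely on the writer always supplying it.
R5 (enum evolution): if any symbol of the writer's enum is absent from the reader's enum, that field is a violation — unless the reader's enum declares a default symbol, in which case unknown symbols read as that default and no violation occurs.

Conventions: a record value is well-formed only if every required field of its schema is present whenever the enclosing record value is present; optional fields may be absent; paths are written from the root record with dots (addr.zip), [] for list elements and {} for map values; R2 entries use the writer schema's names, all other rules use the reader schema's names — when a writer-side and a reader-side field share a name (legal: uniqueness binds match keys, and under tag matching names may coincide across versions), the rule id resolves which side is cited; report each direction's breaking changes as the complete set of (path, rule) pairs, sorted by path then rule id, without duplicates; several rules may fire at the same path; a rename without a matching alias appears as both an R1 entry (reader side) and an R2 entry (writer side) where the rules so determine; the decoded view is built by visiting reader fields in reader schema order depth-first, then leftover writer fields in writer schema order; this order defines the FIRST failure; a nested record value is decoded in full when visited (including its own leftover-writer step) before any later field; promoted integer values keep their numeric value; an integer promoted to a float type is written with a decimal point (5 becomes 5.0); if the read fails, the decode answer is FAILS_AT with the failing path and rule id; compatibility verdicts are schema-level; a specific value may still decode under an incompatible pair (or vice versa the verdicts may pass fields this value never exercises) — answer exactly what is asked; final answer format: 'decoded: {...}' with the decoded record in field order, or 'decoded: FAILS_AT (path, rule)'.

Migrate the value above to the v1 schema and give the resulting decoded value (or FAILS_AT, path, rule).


in Device below, arrows point writer -> reader
migrating the Device value to v1:
  tier := "SMS" (no value, default fills)
  attrs := {}
  height := 10.0
  blob := 0xFF
  weight := 3.75
  avatar := 0xFF
  read fails at active under R3
  => FAILS_AT (active, R3)
ruling out the remaining Device differences:
  field weight in record Device: tag 14 changed to 20 -> fires no rule on Device under this dialect and leaves the result unchanged

decoded: FAILS_AT (active, R3)


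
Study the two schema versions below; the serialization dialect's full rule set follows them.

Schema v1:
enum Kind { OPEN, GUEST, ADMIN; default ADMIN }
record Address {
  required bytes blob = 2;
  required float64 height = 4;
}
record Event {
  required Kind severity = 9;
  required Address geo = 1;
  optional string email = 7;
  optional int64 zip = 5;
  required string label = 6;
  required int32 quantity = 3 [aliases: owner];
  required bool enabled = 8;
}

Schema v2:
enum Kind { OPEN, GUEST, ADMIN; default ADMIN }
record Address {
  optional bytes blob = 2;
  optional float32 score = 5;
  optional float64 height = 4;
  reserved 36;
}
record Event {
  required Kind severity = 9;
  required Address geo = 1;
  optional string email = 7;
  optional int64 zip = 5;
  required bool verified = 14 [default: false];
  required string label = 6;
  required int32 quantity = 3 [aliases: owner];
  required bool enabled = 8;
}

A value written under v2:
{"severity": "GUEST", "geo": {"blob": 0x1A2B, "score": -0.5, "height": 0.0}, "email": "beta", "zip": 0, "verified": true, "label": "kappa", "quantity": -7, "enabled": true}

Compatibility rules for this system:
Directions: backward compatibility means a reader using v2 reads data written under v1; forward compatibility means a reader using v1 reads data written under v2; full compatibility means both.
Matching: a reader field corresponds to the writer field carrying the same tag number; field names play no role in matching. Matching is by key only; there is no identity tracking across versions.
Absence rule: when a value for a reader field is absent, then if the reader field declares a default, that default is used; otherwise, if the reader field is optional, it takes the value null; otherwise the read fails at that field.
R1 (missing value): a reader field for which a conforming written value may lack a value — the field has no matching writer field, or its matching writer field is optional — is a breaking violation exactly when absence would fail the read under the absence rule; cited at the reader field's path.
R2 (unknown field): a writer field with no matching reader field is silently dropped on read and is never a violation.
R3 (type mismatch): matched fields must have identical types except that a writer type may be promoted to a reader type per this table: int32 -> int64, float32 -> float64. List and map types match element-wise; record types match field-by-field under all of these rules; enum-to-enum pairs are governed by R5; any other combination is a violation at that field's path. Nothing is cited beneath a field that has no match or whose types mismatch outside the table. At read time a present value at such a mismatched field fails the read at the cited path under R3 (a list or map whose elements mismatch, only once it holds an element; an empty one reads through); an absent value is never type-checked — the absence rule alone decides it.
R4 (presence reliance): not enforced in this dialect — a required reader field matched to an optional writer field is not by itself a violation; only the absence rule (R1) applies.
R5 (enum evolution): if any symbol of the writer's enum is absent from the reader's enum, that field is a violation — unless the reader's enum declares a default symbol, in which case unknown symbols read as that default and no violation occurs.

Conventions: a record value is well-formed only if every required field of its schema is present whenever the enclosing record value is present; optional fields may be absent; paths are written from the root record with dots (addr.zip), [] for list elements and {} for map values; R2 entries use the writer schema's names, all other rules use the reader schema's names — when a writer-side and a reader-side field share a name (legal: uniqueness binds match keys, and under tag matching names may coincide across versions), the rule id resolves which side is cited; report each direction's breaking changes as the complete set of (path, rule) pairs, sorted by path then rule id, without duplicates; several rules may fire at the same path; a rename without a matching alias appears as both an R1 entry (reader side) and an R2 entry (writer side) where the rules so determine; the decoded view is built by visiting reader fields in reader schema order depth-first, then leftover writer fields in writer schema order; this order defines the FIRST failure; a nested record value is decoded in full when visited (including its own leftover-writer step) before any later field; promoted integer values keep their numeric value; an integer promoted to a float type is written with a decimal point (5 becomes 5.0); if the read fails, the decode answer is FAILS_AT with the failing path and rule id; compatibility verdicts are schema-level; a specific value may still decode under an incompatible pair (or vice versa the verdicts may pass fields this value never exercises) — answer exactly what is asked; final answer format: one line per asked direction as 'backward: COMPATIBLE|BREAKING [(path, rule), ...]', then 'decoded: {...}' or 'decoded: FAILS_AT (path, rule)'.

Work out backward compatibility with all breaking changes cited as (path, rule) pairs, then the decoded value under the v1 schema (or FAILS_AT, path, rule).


in Event below, arrows point writer -> reader
backward for Event (reader v2, writer v1):
  Kind -> Kind, writer required: severity aligns to severity
  Address -> Address, writer required: geo aligns to geo
  string -> string, writer optional: email aligns to email
  int64 -> int64, writer optional: zip aligns to zip
  verified: no writer match
  string -> string, writer required: label aligns to label
  int32 -> int32, writer required: quantity aligns to quantity
  bool -> bool, writer required: enabled aligns to enabled
  bytes -> bytes, writer required: geo.blob aligns to geo.blob
  geo.score: no writer match
  float64 -> float64, writer required: geo.height aligns to geo.height
  => no violations; backward on Event: COMPATIBLE
decode (reader v1):
  severity := "GUEST"
  geo.blob := 0x1A2B
  geo.height := 0.0
  writer geo.score: unknown -> dropped
  email := "beta"
  zip := 0
  label := "kappa"
  quantity := -7
  enabled := true
  writer verified: unknown -> dropped
  => decoded: {"severity": "GUEST", "geo": {"blob": 0x1A2B, "height": 0.0}, "email": "beta", "zip": 0, "label": "kappa", "quantity": -7, "enabled": true}
the rest of the Event diff is inert for this question:
  added field score to record Address: optional float32, tag 5 (in v2 it sits immediately before height) -> no rule fires on it in Event's dialect; the asked verdict holds
  field blob in record Address: required changed to optional -> affects forward compatibility only, which is not asked
  field height in record Address: required changed to optional -> affects forward compatibility only, which is not asked
  added field verified to record Event: required bool, tag 14, default false (in v2 it sits immediately before label) -> no rule fires on it in Event's dialect; the asked verdict holds

backward: COMPATIBLE []; decoded: {"severity": "GUEST", "geo": {"blob": 0x1A2B, "height": 0.0}, "email": "beta", "zip": 0, "label": "kappa", "quantity": -7, "enabled": true}


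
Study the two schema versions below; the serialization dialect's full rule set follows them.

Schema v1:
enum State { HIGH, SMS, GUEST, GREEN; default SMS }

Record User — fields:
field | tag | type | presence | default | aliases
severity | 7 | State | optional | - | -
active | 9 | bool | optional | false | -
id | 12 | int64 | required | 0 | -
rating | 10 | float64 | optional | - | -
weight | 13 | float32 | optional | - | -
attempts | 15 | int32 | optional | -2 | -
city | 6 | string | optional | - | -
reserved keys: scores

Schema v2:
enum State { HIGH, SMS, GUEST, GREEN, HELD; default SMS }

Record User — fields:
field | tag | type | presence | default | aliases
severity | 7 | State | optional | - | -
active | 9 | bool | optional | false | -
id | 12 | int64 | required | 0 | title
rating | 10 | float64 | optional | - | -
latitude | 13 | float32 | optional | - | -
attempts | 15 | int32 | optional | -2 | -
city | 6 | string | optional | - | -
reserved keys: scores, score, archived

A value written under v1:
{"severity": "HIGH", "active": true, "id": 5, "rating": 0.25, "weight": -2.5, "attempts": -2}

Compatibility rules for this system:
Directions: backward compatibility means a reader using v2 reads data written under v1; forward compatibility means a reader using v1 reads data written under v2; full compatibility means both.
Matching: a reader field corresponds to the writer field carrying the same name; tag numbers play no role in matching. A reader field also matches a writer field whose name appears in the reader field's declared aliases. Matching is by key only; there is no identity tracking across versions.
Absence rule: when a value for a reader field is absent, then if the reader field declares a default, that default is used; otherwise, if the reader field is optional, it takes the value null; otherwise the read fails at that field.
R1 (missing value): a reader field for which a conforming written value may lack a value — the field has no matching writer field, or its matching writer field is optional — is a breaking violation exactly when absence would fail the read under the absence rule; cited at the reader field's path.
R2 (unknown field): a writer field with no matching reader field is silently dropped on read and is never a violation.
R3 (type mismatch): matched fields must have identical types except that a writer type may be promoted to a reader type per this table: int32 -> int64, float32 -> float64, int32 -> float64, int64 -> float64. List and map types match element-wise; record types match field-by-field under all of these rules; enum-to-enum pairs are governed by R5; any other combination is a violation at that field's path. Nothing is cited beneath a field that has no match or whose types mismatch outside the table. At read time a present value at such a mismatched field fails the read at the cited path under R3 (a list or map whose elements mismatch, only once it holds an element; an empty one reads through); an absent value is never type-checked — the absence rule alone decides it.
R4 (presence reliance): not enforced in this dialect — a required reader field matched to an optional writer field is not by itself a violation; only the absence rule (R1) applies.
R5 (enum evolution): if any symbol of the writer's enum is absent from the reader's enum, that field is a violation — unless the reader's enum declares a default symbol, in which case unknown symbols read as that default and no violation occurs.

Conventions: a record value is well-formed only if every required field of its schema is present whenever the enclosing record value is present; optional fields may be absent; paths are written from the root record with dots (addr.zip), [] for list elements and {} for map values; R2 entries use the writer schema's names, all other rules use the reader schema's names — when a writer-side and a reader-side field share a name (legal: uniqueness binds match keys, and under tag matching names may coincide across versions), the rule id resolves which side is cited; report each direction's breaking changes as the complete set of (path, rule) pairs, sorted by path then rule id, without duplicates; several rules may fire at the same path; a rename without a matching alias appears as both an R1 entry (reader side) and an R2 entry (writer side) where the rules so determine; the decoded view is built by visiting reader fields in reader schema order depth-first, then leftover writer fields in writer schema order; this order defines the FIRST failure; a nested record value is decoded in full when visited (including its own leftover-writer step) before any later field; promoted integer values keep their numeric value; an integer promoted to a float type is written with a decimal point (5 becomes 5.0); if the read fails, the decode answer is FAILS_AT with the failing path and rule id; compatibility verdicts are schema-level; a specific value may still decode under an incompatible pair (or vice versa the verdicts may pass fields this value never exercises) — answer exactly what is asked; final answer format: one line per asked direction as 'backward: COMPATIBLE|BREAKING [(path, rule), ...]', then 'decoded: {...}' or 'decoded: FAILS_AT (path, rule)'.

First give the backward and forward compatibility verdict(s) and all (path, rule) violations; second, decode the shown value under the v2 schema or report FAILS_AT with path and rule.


backward: COMPATIBLE []; forward: COMPATIBLE []; decoded: {"severity": "HIGH", "active": true, "id": 5, "rating": 0.25, "latitude": null, "attempts": -2, "city": null}

the writer's type comes first in each User pair
backward on User — v2 reading data written by v1:
  severity <- severity (State -> State, writer optional)
  active <- active (bool -> bool, writer optional)
  id <- id (int64 -> int64, writer required)
  rating <- rating (float64 -> float64, writer optional)
  latitude: no writer-side match
  attempts <- attempts (int32 -> int32, writer optional)
  city <- city (string -> string, writer optional)
  writer field weight has no reader counterpart
  => backward verdict for User: COMPATIBLE, no violations
forward on User — v1 reading data written by v2:
  severity <- severity (State -> State, writer optional)
  active <- active (bool -> bool, writer optional)
  id <- id (int64 -> int64, writer required)
  rating <- rating (float64 -> float64, writer optional)
  weight: no writer-side match
  attempts <- attempts (int32 -> int32, writer optional)
  city <- city (string -> string, writer optional)
  writer field latitude has no reader counterpart
  => forward verdict for User: COMPATIBLE, no violations
migrating the User value to v2:
  severity := "HIGH"
  active := true
  id := 5
  rating := 0.25
  latitude := null (absent, optional -> null)
  attempts := -2
  city := null (absent, optional -> null)
  writer weight: unknown -> dropped
  => decoded: {"severity": "HIGH", "active": true, "id": 5, "rating": 0.25, "latitude": null, "attempts": -2, "city": null}


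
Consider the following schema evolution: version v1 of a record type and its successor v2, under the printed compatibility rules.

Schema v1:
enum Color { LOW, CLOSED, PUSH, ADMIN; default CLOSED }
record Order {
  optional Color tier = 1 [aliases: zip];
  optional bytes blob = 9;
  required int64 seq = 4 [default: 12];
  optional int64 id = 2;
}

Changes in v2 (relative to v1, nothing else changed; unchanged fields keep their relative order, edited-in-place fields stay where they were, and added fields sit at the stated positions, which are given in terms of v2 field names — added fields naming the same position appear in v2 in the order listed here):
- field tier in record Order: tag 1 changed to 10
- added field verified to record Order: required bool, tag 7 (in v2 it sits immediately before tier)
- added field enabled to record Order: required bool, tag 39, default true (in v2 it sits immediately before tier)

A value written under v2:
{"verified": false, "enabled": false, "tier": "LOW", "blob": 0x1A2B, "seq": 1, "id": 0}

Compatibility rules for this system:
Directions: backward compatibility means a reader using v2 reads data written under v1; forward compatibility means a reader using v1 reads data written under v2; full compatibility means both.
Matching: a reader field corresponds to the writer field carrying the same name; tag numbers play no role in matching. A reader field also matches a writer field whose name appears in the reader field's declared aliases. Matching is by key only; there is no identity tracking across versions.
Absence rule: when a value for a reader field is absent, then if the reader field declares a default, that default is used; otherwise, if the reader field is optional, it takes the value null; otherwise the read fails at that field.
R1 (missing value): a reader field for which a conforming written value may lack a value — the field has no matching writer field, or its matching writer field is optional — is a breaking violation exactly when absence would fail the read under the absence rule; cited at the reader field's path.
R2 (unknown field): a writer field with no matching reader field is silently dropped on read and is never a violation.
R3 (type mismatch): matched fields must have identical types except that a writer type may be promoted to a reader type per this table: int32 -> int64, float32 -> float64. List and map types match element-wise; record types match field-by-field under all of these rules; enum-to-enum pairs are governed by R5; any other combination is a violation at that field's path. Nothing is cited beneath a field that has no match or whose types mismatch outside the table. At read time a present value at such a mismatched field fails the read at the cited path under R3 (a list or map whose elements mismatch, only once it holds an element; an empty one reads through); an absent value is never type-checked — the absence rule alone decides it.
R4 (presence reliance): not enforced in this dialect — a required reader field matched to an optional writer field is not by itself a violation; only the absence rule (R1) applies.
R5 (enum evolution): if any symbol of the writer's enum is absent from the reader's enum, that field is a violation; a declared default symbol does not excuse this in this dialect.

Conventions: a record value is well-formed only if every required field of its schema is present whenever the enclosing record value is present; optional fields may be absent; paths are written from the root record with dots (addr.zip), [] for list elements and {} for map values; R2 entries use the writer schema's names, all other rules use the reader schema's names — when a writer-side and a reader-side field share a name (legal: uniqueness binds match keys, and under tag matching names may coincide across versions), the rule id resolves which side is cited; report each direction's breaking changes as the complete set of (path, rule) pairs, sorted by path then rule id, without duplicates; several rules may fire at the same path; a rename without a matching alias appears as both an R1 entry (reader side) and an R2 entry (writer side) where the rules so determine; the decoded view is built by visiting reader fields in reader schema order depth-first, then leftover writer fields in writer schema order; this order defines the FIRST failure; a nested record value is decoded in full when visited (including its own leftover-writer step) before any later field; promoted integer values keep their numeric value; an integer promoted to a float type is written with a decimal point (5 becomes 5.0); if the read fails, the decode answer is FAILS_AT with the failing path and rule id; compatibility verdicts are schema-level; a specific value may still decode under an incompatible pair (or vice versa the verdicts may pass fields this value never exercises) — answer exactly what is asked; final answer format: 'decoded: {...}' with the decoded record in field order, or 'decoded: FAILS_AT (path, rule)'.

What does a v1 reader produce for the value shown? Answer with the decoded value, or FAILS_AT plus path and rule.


decoded: {"tier": "LOW", "blob": 0x1A2B, "seq": 1, "id": 0}

the writer's type comes first in each Order pair
decoding the Order value with the v1 reader:
  tier := "LOW"
  blob := 0x1A2B
  seq := 1
  id := 0
  writer verified: unmatched, discarded
  writer enabled: unmatched, discarded
  => decoded: {"tier": "LOW", "blob": 0x1A2B, "seq": 1, "id": 0}
the other Order changes do not affect what is asked:
  field tier in record Order: tag 1 changed to 10 -> triggers nothing under the printed rules; the Order answer is the same either way
  added field enabled to record Order: required bool, tag 39, default true (in v2 it sits immediately before tier) -> triggers nothing under the printed rules; the Order answer is the same either way
  added field verified to record Order: required bool, tag 7 (in v2 it sits immediately before tier) -> shifts the Order verdicts, not this decode


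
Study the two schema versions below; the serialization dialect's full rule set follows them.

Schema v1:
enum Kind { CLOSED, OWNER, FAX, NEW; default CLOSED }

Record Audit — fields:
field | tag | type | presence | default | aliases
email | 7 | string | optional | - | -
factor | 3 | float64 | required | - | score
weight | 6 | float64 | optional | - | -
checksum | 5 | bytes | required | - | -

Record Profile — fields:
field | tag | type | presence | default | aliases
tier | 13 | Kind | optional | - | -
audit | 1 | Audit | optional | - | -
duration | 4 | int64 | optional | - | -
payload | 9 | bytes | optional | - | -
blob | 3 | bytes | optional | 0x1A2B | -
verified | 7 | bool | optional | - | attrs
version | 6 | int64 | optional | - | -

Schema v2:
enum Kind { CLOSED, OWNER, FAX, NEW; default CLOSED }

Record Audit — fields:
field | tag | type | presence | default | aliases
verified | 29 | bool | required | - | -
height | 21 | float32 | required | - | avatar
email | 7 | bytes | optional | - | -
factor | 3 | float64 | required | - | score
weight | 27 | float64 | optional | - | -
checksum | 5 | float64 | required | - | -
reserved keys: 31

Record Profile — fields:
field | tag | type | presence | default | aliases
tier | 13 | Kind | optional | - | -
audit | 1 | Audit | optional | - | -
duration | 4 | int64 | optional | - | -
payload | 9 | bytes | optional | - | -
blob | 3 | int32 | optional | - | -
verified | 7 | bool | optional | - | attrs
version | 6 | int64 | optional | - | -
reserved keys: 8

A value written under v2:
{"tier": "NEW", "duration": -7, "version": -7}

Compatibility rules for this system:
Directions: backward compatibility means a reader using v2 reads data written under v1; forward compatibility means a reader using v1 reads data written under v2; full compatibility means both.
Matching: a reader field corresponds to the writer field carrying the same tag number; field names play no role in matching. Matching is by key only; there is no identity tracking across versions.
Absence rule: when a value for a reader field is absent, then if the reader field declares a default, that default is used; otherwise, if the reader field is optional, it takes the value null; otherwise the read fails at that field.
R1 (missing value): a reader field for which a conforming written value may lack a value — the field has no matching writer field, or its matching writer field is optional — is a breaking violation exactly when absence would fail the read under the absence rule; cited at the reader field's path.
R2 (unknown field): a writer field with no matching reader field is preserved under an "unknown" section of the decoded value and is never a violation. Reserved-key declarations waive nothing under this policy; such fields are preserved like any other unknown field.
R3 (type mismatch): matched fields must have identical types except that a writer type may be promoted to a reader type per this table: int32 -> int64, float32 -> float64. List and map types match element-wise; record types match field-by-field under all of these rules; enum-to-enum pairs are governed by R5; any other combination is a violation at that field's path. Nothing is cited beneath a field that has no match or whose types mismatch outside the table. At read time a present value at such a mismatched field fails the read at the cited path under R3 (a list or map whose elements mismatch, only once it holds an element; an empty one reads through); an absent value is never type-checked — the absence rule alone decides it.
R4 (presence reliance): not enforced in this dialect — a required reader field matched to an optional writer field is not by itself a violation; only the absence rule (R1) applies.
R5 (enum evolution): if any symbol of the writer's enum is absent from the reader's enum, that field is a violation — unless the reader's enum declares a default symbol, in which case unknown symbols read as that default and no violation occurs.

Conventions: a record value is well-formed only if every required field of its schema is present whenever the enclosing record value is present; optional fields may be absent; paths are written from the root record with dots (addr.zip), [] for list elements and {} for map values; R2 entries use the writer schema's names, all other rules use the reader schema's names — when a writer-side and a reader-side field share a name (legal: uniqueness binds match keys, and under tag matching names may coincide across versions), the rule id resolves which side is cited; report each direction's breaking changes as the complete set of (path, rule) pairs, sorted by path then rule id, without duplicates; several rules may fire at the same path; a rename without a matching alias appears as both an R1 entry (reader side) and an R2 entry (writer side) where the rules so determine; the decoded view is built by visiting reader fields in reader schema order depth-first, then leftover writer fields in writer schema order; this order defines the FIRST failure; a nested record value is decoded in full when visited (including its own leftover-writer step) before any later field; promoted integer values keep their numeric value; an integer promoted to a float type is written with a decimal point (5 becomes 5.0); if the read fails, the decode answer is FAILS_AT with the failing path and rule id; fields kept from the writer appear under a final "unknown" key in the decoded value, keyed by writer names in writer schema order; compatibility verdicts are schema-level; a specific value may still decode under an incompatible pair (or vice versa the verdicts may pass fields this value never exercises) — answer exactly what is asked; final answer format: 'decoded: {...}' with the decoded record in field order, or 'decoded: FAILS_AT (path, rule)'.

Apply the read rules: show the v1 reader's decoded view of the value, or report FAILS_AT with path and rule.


decoded: {"tier": "NEW", "audit": null, "duration": -7, "payload": null, "blob": 0x1A2B, "verified": null, "version": -7}

each type pair in Profile: writer, then reader
decoding the Profile value with the v1 reader:
  tier := "NEW"
  audit := null (absent, optional -> null)
  duration := -7
  payload := null (absent, optional -> null)
  blob := 0x1A2B (absent -> default)
  verified := null (absent, optional -> null)
  version := -7
  => decoded: {"tier": "NEW", "audit": null, "duration": -7, "payload": null, "blob": 0x1A2B, "verified": null, "version": -7}
the rest of the Profile diff is inert for this question:
  added field height to record Audit: required float32, tag 21 (in v2 it sits immediately before email) -> changes Profile's schema-level verdicts only — the decode of this value is the same
  field weight in record Audit: tag 6 changed to 27 -> fires no rule on Profile under this dialect and leaves the result unchanged
  field email in record Audit: type string changed to bytes -> changes Profile's schema-level verdicts only — the decode of this value is the same
  field checksum in record Audit: type bytes changed to float64 -> changes Profile's schema-level verdicts only — the decode of this value is the same
  field blob in record Profile: type bytes changed to int32 (its default is dropped) -> changes Profile's schema-level verdicts only — the decode of this value is the same
  added field verified to record Audit: required bool, tag 29 (in v2 it sits immediately before email) -> changes Profile's schema-level verdicts only — the decode of this value is the same


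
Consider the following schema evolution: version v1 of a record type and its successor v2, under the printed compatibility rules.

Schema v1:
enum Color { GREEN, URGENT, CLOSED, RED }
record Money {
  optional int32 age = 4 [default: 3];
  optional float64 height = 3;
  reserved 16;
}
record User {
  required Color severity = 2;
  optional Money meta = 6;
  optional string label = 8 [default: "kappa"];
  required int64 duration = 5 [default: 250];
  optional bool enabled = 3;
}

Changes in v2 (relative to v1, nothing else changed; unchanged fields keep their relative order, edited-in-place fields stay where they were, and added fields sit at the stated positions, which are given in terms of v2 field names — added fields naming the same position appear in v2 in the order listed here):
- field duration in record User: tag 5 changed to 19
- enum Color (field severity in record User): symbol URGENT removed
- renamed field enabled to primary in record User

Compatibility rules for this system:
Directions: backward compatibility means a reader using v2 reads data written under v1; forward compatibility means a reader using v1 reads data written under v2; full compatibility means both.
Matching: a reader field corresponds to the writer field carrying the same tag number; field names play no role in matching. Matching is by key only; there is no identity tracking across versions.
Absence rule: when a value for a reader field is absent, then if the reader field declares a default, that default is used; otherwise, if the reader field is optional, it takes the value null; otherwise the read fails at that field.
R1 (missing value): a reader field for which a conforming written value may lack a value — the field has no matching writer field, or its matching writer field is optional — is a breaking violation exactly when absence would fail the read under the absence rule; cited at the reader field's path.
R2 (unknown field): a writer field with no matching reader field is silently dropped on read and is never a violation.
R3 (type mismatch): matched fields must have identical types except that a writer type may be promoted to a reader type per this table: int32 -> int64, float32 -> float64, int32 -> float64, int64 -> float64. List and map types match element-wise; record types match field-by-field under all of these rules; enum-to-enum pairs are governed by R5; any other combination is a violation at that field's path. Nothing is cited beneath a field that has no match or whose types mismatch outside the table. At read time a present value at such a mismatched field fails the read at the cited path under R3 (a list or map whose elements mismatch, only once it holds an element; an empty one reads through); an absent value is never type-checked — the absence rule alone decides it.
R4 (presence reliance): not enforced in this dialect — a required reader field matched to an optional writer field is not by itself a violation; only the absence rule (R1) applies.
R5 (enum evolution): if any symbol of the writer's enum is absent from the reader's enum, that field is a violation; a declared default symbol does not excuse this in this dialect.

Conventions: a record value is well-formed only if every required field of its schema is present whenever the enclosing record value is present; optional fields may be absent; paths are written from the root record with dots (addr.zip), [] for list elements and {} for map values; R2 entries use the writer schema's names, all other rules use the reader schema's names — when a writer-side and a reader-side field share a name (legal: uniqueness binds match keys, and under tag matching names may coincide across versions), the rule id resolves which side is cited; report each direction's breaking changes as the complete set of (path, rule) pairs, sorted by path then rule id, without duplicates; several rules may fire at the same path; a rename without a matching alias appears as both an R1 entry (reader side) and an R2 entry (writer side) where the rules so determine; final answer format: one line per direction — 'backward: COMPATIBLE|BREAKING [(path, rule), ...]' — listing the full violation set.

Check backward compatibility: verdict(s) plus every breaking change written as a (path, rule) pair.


backward: BREAKING [(severity, R5)]

arrows below run writer -> reader for User
backward pass over User, reader schema v2, writer schema v1:
  severity: paired with writer severity (Color -> Color; writer required)
  meta: paired with writer meta (Money -> Money; writer optional)
  label: paired with writer label (string -> string; writer optional)
  duration: no writer match
  primary: paired with writer enabled (bool -> bool; writer optional)
  writer field duration has no reader counterpart
  meta.age: paired with writer meta.age (int32 -> int32; writer optional)
  meta.height: paired with writer meta.height (float64 -> float64; writer optional)
  breaking: (severity, R5)
  => backward verdict for User: BREAKING, 1 violation(s)
the other User changes do not affect what is asked:
  field duration in record User: tag 5 changed to 19 -> fires no rule on User, leaving the asked answer as it is
  renamed field enabled to primary in record User -> fires no rule on User, leaving the asked answer as it is
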